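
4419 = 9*491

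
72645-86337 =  - 13692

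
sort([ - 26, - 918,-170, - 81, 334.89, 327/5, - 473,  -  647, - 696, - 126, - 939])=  [ - 939, - 918, - 696, - 647,- 473,  -  170 , - 126, - 81, - 26,327/5, 334.89]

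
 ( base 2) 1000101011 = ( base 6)2323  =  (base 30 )IF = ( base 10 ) 555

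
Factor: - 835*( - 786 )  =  656310 = 2^1*3^1 * 5^1*131^1 * 167^1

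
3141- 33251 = - 30110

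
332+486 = 818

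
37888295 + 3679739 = 41568034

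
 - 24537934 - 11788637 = - 36326571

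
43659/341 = 128 + 1/31 = 128.03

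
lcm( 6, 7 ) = 42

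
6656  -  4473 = 2183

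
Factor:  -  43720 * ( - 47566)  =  2^4*5^1 * 17^1*1093^1 * 1399^1 = 2079585520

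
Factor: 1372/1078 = 2^1 * 7^1 * 11^( - 1) = 14/11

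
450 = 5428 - 4978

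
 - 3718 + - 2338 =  - 6056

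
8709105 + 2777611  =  11486716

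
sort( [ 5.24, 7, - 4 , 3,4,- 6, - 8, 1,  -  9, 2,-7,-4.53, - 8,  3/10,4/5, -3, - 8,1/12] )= [ - 9, - 8,  -  8, - 8,-7, - 6,-4.53,  -  4,- 3,1/12,3/10,4/5, 1 , 2, 3, 4, 5.24, 7 ]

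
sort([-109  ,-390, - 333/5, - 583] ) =[- 583 , - 390, - 109,-333/5]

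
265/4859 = 265/4859 = 0.05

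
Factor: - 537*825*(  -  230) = 2^1*3^2*5^3*11^1*23^1*179^1 = 101895750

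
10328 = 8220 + 2108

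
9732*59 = 574188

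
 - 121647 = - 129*943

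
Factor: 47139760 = 2^4*5^1*19^1*31013^1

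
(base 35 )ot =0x365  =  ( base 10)869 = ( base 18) 2C5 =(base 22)1hb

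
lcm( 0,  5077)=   0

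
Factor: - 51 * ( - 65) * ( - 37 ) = - 3^1*5^1*13^1 * 17^1*37^1 = -122655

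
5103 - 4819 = 284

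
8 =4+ 4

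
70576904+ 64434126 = 135011030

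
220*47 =10340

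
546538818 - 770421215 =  -223882397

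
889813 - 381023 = 508790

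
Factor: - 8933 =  - 8933^1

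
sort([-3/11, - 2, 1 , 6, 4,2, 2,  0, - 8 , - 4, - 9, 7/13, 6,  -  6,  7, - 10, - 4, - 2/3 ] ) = [ - 10, - 9, - 8, - 6, - 4, - 4, -2, - 2/3, - 3/11,0, 7/13,1, 2, 2, 4, 6,6,  7]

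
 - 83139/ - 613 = 135 + 384/613 = 135.63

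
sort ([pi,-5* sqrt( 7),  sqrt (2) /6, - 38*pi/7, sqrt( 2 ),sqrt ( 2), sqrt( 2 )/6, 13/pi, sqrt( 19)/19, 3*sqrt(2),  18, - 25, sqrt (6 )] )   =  [ - 25, - 38*pi/7, - 5*sqrt( 7 ), sqrt (19)/19, sqrt( 2 )/6,sqrt (2)/6, sqrt( 2 ), sqrt (2 ), sqrt(6 ), pi,13/pi, 3*sqrt( 2 ), 18]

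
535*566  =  302810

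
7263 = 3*2421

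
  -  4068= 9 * ( - 452)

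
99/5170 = 9/470 = 0.02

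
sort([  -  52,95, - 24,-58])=[  -  58, - 52, - 24,95 ]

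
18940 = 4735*4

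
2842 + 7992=10834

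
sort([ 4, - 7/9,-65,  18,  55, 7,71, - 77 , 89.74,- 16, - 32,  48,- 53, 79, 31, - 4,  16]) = [  -  77,  -  65, - 53, - 32 , - 16,  -  4,-7/9, 4 , 7,16, 18, 31 , 48 , 55, 71, 79,  89.74]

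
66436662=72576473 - 6139811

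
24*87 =2088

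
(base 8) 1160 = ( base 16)270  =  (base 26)o0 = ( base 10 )624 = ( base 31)k4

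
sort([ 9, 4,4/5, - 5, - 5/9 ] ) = [ -5 , - 5/9,  4/5, 4,9]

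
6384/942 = 6 + 122/157  =  6.78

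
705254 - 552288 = 152966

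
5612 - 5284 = 328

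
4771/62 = 76 + 59/62 = 76.95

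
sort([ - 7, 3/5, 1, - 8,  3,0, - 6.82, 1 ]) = [ - 8, - 7,-6.82,0, 3/5, 1, 1 , 3 ] 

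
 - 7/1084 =  -  7/1084 = - 0.01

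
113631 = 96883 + 16748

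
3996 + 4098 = 8094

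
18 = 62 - 44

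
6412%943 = 754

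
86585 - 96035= -9450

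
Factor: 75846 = 2^1*3^1*12641^1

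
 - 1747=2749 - 4496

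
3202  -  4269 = -1067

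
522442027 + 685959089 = 1208401116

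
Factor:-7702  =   - 2^1*3851^1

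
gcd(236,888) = 4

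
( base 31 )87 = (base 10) 255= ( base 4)3333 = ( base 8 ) 377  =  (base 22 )bd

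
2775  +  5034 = 7809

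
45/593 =45/593 = 0.08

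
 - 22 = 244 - 266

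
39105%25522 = 13583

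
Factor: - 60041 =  - 60041^1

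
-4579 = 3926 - 8505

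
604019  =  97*6227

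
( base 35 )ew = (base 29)I0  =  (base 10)522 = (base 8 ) 1012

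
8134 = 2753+5381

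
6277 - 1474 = 4803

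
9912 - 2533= 7379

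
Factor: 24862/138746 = 31/173 = 31^1*173^(- 1 ) 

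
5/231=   5/231 = 0.02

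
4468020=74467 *60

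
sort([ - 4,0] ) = [-4, 0 ]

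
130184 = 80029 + 50155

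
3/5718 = 1/1906 = 0.00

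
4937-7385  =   - 2448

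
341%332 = 9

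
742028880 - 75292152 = 666736728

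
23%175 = 23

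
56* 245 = 13720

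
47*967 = 45449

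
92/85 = 1 + 7/85 = 1.08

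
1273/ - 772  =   - 1273/772 =- 1.65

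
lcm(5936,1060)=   29680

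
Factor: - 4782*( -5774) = 27611268= 2^2*3^1*797^1 * 2887^1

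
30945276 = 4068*7607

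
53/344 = 53/344 = 0.15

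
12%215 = 12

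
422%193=36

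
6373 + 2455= 8828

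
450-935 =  - 485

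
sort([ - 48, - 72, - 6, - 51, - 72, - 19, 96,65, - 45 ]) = [ -72, - 72, - 51, - 48, - 45, - 19,-6 , 65,  96 ]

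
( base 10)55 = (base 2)110111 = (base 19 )2h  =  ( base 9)61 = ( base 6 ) 131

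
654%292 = 70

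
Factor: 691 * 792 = 2^3* 3^2*11^1*691^1 = 547272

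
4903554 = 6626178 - 1722624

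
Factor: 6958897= 11^1*632627^1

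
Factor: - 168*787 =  - 2^3*3^1 * 7^1*787^1 = - 132216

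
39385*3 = 118155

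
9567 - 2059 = 7508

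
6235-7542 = -1307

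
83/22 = 83/22 = 3.77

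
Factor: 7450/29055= 10/39 = 2^1*3^(-1)*5^1*13^( - 1)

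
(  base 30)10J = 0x397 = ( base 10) 919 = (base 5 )12134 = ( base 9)1231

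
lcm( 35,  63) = 315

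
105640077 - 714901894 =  - 609261817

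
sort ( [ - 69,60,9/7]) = [- 69, 9/7, 60 ] 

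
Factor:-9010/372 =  - 2^ (- 1)*3^( - 1)*5^1 * 17^1*31^(-1) * 53^1 = - 4505/186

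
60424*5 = 302120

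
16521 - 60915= -44394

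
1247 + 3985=5232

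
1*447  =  447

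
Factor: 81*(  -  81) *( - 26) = 170586 = 2^1*3^8 * 13^1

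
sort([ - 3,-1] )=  [-3,-1 ] 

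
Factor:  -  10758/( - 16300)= 33/50  =  2^( - 1)* 3^1*5^ ( - 2 )*11^1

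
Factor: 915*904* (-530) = -438394800 = - 2^4*3^1*5^2 * 53^1*61^1*113^1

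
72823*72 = 5243256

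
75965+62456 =138421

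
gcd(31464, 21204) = 684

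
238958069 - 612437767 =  - 373479698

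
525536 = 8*65692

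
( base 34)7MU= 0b10001010100110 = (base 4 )2022212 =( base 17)1dbd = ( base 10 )8870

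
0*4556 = 0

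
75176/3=75176/3 = 25058.67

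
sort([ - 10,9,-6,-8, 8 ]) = [-10,- 8, -6, 8,  9]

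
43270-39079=4191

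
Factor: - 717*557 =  -399369 = - 3^1* 239^1*557^1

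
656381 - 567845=88536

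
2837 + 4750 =7587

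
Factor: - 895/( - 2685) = 3^( - 1) = 1/3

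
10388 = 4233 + 6155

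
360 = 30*12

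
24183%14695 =9488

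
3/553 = 3/553 = 0.01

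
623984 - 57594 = 566390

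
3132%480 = 252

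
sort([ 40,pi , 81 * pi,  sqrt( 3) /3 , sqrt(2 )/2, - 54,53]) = [ - 54,sqrt ( 3 )/3,sqrt(2) /2,pi,40, 53,81 * pi ]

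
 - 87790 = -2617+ - 85173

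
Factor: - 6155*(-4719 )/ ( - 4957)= - 3^1  *5^1*11^2*13^1*1231^1 * 4957^( - 1) = - 29045445/4957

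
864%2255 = 864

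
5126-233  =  4893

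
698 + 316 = 1014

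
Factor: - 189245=-5^1*7^1* 5407^1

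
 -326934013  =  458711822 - 785645835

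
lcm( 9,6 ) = 18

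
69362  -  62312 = 7050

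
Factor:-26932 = -2^2*6733^1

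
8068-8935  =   - 867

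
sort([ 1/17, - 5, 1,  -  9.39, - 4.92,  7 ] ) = [ - 9.39 , - 5, - 4.92,1/17, 1,7]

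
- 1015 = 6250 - 7265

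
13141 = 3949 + 9192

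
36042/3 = 12014 = 12014.00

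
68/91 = 68/91= 0.75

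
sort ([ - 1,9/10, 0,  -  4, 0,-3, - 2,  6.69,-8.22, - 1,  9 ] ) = [ - 8.22, -4, - 3, - 2, - 1, - 1, 0, 0, 9/10, 6.69, 9] 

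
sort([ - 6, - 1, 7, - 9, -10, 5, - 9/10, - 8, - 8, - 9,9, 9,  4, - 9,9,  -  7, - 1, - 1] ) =[ - 10, - 9, - 9, - 9, - 8, - 8, - 7, - 6,-1, - 1, - 1, - 9/10, 4, 5 , 7,9,9 , 9 ] 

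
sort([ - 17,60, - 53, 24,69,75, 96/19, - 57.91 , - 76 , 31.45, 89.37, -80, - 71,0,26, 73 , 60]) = [ - 80,-76, - 71, - 57.91, - 53, - 17,0 , 96/19,24 , 26,31.45 , 60 , 60, 69, 73,75,89.37 ]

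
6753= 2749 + 4004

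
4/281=4/281 = 0.01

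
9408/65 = 9408/65 = 144.74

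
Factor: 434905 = 5^1*86981^1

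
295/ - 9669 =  - 295/9669= - 0.03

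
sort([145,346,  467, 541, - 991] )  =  [ - 991, 145,346, 467, 541] 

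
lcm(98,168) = 1176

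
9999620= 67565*148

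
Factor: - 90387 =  - 3^2*11^2*83^1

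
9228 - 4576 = 4652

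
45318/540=83 + 83/90 = 83.92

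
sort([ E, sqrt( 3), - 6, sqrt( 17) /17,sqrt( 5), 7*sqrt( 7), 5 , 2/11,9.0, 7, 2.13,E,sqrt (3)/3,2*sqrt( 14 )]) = [ - 6, 2/11,sqrt( 17)/17 , sqrt(3 ) /3, sqrt( 3),2.13,  sqrt( 5), E , E, 5,7,2*sqrt( 14 ), 9.0,7*sqrt (7) ]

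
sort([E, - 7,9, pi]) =[-7, E,  pi,  9]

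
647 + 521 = 1168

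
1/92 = 1/92 = 0.01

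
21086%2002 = 1066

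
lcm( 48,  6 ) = 48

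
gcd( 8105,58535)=5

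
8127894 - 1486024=6641870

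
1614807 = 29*55683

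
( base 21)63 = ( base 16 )81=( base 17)7A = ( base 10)129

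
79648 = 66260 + 13388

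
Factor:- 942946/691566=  - 471473/345783 = - 3^ (  -  1)*79^( - 1)*383^1*1231^1*1459^( - 1 ) 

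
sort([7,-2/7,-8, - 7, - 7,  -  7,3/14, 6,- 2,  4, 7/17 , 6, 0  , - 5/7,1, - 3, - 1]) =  [ - 8, - 7, - 7, - 7 , - 3, - 2, - 1, - 5/7,-2/7,0, 3/14, 7/17, 1,4,6,6, 7]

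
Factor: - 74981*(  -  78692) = 2^2*97^1*103^1 * 191^1*773^1 = 5900404852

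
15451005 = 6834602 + 8616403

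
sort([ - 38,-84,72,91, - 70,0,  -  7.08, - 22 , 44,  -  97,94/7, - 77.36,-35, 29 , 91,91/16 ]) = [ - 97,-84,- 77.36, - 70,-38 , - 35,-22, - 7.08, 0 , 91/16, 94/7,29, 44,72, 91, 91]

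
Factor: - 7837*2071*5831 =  - 7^3* 17^2*19^1*109^1*461^1 = - 94639619837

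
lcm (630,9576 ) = 47880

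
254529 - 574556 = -320027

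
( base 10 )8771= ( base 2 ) 10001001000011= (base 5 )240041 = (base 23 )GD8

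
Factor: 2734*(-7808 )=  - 21347072 = - 2^8*61^1*1367^1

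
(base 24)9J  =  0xEB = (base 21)b4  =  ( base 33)74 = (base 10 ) 235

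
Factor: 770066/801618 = 3^(-1)*11^1 * 71^1*271^( - 1 )= 781/813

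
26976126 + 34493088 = 61469214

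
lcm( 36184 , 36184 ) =36184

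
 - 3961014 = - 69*57406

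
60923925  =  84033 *725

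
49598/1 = 49598 = 49598.00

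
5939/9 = 659 + 8/9 = 659.89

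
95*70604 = 6707380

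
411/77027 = 411/77027 = 0.01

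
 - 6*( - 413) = 2478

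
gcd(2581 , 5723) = 1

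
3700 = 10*370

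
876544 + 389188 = 1265732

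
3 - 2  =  1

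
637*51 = 32487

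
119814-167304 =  - 47490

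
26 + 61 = 87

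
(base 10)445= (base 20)125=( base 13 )283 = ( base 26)h3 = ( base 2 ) 110111101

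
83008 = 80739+2269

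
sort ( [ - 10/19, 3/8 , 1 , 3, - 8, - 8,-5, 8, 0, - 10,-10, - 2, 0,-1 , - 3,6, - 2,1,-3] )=[ - 10, - 10,-8, - 8, - 5,  -  3, - 3,-2, - 2, - 1,-10/19,0,0,3/8,1, 1, 3, 6,8] 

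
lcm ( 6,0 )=0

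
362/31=362/31 = 11.68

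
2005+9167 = 11172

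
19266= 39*494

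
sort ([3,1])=[ 1, 3] 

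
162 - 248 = -86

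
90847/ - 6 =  - 15142 + 5/6 = - 15141.17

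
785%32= 17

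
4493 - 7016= -2523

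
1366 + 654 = 2020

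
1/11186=1/11186= 0.00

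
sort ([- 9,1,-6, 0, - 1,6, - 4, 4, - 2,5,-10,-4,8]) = [-10,-9 , - 6, - 4, - 4, - 2, - 1, 0,1, 4, 5, 6,8]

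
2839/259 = 2839/259 = 10.96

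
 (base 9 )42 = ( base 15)28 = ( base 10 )38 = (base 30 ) 18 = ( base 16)26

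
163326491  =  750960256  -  587633765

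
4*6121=24484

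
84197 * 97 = 8167109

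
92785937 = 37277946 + 55507991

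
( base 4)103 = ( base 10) 19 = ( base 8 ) 23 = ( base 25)J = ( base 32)j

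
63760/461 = 138+142/461 =138.31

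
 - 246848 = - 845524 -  - 598676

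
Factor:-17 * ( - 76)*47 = 60724 = 2^2*17^1* 19^1*47^1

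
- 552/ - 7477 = 552/7477  =  0.07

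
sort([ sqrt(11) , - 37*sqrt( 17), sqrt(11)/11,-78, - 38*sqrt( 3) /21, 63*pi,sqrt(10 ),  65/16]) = [ - 37*sqrt(17), - 78, - 38*sqrt( 3) /21, sqrt(  11)/11,sqrt( 10 ), sqrt( 11 ), 65/16,63*pi]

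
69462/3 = 23154  =  23154.00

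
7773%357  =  276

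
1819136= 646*2816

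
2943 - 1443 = 1500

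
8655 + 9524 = 18179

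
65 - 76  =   - 11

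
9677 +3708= 13385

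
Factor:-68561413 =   -  23^1*2980931^1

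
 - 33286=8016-41302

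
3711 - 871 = 2840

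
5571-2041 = 3530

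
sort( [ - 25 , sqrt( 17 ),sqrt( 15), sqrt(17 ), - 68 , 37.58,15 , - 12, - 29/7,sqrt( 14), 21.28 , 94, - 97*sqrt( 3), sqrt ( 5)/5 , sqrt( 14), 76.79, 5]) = [ - 97*sqrt (3 ), - 68,- 25 , - 12  , - 29/7 , sqrt (5)/5,  sqrt(14),sqrt( 14 ) , sqrt( 15), sqrt( 17) , sqrt( 17) , 5, 15,  21.28, 37.58,76.79 , 94]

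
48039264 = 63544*756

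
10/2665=2/533 = 0.00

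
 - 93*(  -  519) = 48267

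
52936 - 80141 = - 27205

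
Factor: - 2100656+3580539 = 1479883 = 1479883^1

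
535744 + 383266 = 919010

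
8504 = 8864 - 360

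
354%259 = 95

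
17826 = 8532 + 9294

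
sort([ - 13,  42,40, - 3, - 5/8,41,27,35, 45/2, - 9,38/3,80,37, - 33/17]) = [ - 13, - 9, - 3, - 33/17, - 5/8,38/3  ,  45/2,27,35, 37, 40,41,42,80] 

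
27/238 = 27/238   =  0.11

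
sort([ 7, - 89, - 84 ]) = [ - 89,- 84 , 7]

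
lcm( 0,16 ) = 0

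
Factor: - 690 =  - 2^1  *3^1*5^1*23^1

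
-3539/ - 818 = 4 + 267/818 = 4.33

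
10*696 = 6960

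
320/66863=320/66863 = 0.00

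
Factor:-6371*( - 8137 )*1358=2^1 *7^1*23^1*79^1*97^1*103^1*277^1=70399843066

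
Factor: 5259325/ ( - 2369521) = -5^2*  7^(-1 )*11^( - 1)*71^1*2963^1* 30773^( - 1)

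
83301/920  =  90 + 501/920=90.54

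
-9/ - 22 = 9/22 = 0.41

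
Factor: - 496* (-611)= 2^4*13^1*31^1*47^1 =303056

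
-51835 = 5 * ( -10367 )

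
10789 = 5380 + 5409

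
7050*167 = 1177350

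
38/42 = 19/21 = 0.90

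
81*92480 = 7490880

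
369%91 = 5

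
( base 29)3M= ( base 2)1101101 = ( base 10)109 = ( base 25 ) 49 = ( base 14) 7b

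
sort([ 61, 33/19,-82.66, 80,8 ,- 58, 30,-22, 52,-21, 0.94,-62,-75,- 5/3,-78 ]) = [ - 82.66, - 78,-75,-62, - 58,-22, - 21, - 5/3,0.94,  33/19 , 8, 30, 52,  61,80 ] 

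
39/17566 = 39/17566  =  0.00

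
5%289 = 5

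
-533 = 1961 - 2494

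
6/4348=3/2174=0.00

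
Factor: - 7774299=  - 3^5  *  13^1 *23^1 *107^1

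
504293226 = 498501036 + 5792190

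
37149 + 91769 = 128918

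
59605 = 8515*7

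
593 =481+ 112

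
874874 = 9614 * 91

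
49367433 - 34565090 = 14802343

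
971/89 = 971/89 = 10.91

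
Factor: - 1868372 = - 2^2*11^1*42463^1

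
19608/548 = 35 + 107/137=35.78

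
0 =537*0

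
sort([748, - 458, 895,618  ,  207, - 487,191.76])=[-487,  -  458,191.76,207, 618,748, 895]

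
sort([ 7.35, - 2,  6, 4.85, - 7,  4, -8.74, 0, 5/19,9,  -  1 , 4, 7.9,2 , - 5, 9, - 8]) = [- 8.74,-8, - 7 , - 5, - 2,-1, 0, 5/19,2, 4,4, 4.85, 6, 7.35, 7.9 , 9, 9 ] 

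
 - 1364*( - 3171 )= 4325244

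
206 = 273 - 67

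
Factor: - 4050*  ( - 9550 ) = 2^2*3^4*5^4*191^1=38677500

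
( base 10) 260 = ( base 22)BI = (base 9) 318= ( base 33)7T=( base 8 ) 404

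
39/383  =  39/383 = 0.10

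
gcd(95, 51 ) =1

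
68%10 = 8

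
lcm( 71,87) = 6177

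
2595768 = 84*30902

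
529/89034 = 529/89034  =  0.01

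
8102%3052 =1998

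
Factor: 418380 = 2^2*3^1*5^1*19^1*367^1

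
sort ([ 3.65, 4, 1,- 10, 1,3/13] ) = [- 10,  3/13 , 1, 1, 3.65,4] 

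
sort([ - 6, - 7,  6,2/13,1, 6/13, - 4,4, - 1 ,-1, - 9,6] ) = [ - 9 , - 7, - 6, - 4,-1,  -  1 , 2/13  ,  6/13,1, 4,6 , 6 ]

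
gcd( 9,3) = 3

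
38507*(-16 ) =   -  616112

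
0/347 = 0=0.00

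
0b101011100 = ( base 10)348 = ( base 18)116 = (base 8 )534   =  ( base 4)11130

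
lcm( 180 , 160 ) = 1440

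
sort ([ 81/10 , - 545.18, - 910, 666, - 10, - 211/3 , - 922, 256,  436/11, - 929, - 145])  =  [ - 929, - 922 , - 910, - 545.18, - 145, - 211/3 , - 10,81/10, 436/11,256, 666]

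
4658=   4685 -27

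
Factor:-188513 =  -13^1*17^1*853^1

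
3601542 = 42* 85751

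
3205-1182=2023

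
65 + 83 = 148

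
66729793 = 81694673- 14964880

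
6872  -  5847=1025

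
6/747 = 2/249 = 0.01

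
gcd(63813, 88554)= 3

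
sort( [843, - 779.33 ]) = [ - 779.33,  843]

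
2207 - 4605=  - 2398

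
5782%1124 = 162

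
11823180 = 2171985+9651195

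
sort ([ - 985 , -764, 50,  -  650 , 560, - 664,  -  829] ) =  [ - 985,  -  829, - 764, - 664,-650, 50,  560 ] 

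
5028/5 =1005 + 3/5 = 1005.60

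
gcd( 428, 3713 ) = 1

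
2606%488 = 166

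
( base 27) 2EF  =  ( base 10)1851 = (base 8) 3473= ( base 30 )21l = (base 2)11100111011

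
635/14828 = 635/14828= 0.04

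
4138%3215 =923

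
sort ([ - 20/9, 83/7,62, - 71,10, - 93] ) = [ - 93,  -  71, - 20/9,10 , 83/7, 62] 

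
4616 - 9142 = -4526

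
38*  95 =3610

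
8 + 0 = 8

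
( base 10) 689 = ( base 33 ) KT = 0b1010110001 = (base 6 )3105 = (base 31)M7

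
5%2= 1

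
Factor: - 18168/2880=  - 757/120=- 2^( - 3) *3^( - 1 ) * 5^( - 1)*757^1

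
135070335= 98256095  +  36814240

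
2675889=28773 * 93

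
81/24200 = 81/24200 = 0.00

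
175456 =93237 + 82219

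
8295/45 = 553/3= 184.33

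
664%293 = 78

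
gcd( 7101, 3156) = 789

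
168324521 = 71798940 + 96525581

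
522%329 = 193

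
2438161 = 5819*419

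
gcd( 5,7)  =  1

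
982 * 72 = 70704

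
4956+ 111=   5067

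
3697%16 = 1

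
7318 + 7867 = 15185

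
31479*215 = 6767985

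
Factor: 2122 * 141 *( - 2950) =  - 882645900 = -2^2*3^1*5^2 * 47^1*59^1*1061^1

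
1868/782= 934/391 = 2.39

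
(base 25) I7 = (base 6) 2041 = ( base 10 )457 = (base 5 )3312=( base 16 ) 1C9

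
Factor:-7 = -7^1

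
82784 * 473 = 39156832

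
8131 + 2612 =10743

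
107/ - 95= - 107/95 = - 1.13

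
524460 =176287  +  348173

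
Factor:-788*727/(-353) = 572876/353= 2^2*197^1*353^(- 1)*727^1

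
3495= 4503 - 1008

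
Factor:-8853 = - 3^1* 13^1*227^1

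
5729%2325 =1079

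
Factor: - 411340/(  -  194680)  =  2^( - 1 )*31^ ( - 1 )*131^1 =131/62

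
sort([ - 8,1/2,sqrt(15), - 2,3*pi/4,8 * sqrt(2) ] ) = [- 8, - 2,1/2, 3*pi/4,sqrt(15 ),8 * sqrt(2) ]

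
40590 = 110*369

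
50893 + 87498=138391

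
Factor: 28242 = 2^1 * 3^3*523^1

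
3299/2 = 1649 + 1/2 =1649.50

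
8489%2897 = 2695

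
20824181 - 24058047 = - 3233866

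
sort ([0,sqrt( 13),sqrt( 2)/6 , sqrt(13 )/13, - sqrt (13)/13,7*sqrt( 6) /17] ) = [ - sqrt( 13) /13, 0, sqrt( 2) /6, sqrt ( 13)/13, 7*  sqrt( 6)/17,sqrt( 13) ] 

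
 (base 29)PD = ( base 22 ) 1BC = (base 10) 738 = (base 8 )1342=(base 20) 1gi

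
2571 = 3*857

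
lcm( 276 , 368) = 1104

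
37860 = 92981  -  55121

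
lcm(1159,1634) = 99674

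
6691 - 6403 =288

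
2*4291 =8582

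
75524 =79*956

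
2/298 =1/149 = 0.01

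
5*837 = 4185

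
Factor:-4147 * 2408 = -2^3 * 7^1*11^1*13^1*29^1*43^1 = -9985976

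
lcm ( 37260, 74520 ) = 74520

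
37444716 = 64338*582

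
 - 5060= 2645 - 7705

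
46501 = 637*73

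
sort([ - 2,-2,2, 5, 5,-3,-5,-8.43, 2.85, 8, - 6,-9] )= [ - 9, - 8.43,-6,  -  5,-3, - 2, - 2,2, 2.85,5,5,8] 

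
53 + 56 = 109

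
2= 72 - 70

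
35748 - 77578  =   - 41830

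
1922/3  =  1922/3=640.67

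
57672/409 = 141 +3/409 = 141.01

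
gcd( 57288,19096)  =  19096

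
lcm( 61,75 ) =4575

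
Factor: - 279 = - 3^2*31^1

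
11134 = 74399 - 63265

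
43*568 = 24424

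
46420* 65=3017300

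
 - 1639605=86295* ( - 19)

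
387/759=129/253 = 0.51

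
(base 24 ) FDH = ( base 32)8o9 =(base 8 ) 21411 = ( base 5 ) 241334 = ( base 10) 8969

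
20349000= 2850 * 7140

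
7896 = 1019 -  - 6877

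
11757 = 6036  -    -  5721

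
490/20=24 + 1/2 =24.50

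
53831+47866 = 101697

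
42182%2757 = 827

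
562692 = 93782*6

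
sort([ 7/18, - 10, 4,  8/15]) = [ - 10,7/18, 8/15 , 4 ] 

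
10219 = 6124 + 4095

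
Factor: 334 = 2^1*167^1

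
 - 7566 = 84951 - 92517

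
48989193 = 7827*6259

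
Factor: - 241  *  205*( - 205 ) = 5^2*41^2*241^1= 10128025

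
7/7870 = 7/7870 = 0.00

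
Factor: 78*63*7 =2^1*3^3*7^2*13^1 = 34398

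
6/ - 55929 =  - 2/18643 = - 0.00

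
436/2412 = 109/603 = 0.18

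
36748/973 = 37 + 747/973 = 37.77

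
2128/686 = 152/49 = 3.10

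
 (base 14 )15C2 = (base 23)787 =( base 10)3894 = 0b111100110110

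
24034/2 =12017=12017.00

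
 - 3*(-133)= 399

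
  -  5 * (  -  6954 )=34770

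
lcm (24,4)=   24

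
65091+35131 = 100222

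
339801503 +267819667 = 607621170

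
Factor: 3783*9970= 37716510  =  2^1*3^1*5^1*13^1*97^1 * 997^1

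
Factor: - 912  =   - 2^4*3^1 *19^1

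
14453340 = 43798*330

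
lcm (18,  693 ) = 1386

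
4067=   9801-5734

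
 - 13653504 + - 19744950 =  -33398454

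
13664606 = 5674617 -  - 7989989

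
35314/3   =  11771 + 1/3 = 11771.33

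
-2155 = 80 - 2235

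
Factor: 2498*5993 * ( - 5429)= - 2^1*13^1*61^1*89^1*461^1*1249^1 = -81274920506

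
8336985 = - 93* (-89645) 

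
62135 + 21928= 84063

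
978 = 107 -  - 871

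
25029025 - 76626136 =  - 51597111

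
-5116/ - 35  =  146 + 6/35 = 146.17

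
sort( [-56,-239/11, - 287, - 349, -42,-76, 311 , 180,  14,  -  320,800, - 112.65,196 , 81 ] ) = [ - 349,-320,- 287, - 112.65, - 76, - 56,  -  42, - 239/11,14, 81,  180, 196, 311, 800 ] 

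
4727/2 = 4727/2 = 2363.50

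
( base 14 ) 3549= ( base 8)22075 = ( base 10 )9277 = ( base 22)j3f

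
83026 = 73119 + 9907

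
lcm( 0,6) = 0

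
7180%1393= 215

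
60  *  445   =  26700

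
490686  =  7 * 70098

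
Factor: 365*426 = 2^1 * 3^1*5^1*71^1*73^1 = 155490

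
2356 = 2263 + 93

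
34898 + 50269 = 85167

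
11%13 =11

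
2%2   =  0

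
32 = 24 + 8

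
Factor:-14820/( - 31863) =2^2*5^1*43^( - 1 ) =20/43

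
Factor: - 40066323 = - 3^1 * 11^1*1214131^1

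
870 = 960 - 90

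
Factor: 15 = 3^1 *5^1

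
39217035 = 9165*4279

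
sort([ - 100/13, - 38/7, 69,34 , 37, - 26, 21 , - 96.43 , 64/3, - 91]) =[ - 96.43, - 91, - 26,-100/13, - 38/7,21,64/3,  34 , 37, 69] 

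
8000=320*25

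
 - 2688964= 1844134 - 4533098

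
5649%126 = 105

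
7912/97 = 7912/97 = 81.57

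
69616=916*76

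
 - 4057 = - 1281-2776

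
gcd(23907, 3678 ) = 1839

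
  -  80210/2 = - 40105 = - 40105.00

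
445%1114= 445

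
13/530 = 13/530 = 0.02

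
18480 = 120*154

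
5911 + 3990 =9901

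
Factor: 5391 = 3^2*599^1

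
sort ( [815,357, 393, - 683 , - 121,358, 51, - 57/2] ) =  [ - 683,  -  121,-57/2,51, 357, 358, 393,815]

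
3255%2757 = 498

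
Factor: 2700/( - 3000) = - 9/10 = -2^(-1 )*3^2 * 5^(-1 )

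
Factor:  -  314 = -2^1*157^1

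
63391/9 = 7043 + 4/9 = 7043.44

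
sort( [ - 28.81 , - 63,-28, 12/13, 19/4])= [-63,-28.81, - 28, 12/13, 19/4 ]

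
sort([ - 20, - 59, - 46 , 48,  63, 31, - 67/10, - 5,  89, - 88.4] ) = [ -88.4, - 59, - 46, - 20, - 67/10, -5, 31, 48, 63, 89 ]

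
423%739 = 423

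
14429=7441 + 6988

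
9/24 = 3/8 = 0.38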